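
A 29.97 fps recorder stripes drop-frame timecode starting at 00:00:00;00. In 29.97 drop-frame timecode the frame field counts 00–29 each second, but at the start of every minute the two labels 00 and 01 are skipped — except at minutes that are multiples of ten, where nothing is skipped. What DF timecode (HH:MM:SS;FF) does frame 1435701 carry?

Each 10-minute DF block holds 10 × 60 × 30 − 9 × 2 = 17982 frames. 1435701 ÷ 17982 → 79 full blocks, remainder 15123.
Within the partial block the first minute is 1800 frames and each further minute 1798, so 8 further minute boundaries passed. Total skipped labels = 18 × 79 + 2 × 8 = 1438.
Non-drop label index = 1435701 + 1438 = 1437139; at 30 labels/s that is 13:18:24:19, i.e. DF 13:18:24;19.

13:18:24;19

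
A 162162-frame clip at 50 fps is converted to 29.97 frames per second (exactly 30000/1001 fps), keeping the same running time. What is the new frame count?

Target frames = source frames × (target rate / source rate) = 162162 × (30000/1001)/(50) = 162162 × 600/1001 = 97200.

97200 frames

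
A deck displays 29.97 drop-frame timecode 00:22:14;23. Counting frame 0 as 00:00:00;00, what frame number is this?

Complete 10-minute blocks: 2, each 17982 frames → 35964.
Remaining 2 whole minutes in the current block: 1800 + 1 × 1798 = 3598 frames.
Within the current minute: 14 × 30 + 23 − 2 = 441 (labels ;00/;01 skipped at this minute). Total = 35964 + 3598 + 441 = 40003.

40003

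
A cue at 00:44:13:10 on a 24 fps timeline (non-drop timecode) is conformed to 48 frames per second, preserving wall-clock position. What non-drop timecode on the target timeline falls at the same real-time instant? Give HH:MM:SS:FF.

Source frame index: (0×3600 + 44×60 + 13) × 24 + 10 = 63682.
Real time: 63682 / (24) = 31841/12 s.
Target frame: (31841/12) × (48) = 127364.
At 48 labels/s: frame 127364 → 00:44:13:20.

00:44:13:20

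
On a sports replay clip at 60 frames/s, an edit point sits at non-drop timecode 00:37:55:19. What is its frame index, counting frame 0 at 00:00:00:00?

frame 136519

Total seconds to the label: (0 × 3600 + 37 × 60 + 55) = 2275.
Frame index = 2275 × 60 + 19 = 136519.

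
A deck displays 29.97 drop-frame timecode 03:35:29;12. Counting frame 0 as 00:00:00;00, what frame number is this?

Complete 10-minute blocks: 21, each 17982 frames → 377622.
Remaining 5 whole minutes in the current block: 1800 + 4 × 1798 = 8992 frames.
Within the current minute: 29 × 30 + 12 − 2 = 880 (labels ;00/;01 skipped at this minute). Total = 377622 + 8992 + 880 = 387494.

387494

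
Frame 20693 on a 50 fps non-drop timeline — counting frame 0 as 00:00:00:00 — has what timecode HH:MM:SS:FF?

20693 ÷ 50 = 413 full seconds, remainder 43 frames.
413 s = 0 h 6 min 53 s.
Timecode: 00:06:53:43.

00:06:53:43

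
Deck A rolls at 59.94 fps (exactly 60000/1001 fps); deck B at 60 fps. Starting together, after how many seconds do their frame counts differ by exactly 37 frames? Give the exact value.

37037/60 seconds

The gap grows by |60 − 60000/1001| = 60/1001 frames per second.
Time for a 37-frame gap: 37 ÷ (60/1001) = 37037/60 s.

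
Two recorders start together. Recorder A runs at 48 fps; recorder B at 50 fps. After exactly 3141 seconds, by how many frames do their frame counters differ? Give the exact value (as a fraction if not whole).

6282 frames

A emits 48 × 3141 = 150768 frames; B emits 50 × 3141 = 157050.
Difference = 6282 frames; B is ahead of A.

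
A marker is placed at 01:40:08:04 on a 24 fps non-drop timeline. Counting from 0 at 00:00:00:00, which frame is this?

Total seconds to the label: (1 × 3600 + 40 × 60 + 8) = 6008.
Frame index = 6008 × 24 + 4 = 144196.

frame 144196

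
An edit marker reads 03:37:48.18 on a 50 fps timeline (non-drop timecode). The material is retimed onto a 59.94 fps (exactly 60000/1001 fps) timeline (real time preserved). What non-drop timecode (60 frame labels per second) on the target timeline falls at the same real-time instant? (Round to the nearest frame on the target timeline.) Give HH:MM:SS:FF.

Source frame index: (3×3600 + 37×60 + 48) × 50 + 18 = 653418.
Real time: 653418 / (50) = 326709/25 s.
Target frame: (326709/25) × (60000/1001) = 784101600/1001 ≈ 783318.282 → 783318.
At 60 labels/s: frame 783318 → 03:37:35:18.

03:37:35:18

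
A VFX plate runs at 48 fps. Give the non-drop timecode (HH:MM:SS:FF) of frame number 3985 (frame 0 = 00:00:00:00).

00:01:23:01

3985 ÷ 48 = 83 full seconds, remainder 1 frame.
83 s = 0 h 1 min 23 s.
Timecode: 00:01:23:01.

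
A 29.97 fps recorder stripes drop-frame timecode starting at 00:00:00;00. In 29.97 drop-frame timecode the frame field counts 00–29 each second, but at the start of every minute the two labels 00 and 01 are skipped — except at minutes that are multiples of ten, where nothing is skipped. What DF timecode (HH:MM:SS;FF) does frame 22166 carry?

00:12:19;18

Ten DF minutes hold 17982 frames, so frame 22166 lies in block 1 (frames 17982–35963) with 4184 frames into that block.
The block's first minute is 1800 frames and the rest 1798 each; 4184 frames reaches minute 2, so 1 × 18 + 2 × 2 = 22 labels have been skipped so far.
Adding those back, label number 22166 + 22 = 22188 at 30 labels/s is 739 s + 18 f = 0 h 12 min 19 s frame 18, i.e. 00:12:19;18.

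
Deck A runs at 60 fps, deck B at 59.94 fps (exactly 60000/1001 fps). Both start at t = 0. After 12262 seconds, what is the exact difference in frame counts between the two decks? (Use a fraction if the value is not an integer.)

735720/1001 frames

A emits 60 × 12262 = 735720 frames; B emits 60000/1001 × 12262 = 735720000/1001.
Difference = 735720/1001 frames (≈ 734.9850); B is behind A.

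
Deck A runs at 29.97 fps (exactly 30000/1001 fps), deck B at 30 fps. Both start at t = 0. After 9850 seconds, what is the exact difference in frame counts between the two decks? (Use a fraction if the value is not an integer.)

295500/1001 frames

A emits 30000/1001 × 9850 = 295500000/1001 frames; B emits 30 × 9850 = 295500.
Difference = 295500/1001 frames (≈ 295.2048); B is ahead of A.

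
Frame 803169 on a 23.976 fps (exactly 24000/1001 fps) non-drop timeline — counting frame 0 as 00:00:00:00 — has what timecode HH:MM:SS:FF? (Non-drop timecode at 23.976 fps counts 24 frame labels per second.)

803169 ÷ 24 = 33465 full seconds, remainder 9 frames.
33465 s = 9 h 17 min 45 s.
Timecode: 09:17:45:09.

09:17:45:09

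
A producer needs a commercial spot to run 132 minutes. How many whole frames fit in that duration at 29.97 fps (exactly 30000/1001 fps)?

132 min = 7920 s.
Frames = 7920 × 30000/1001 = 21600000/91 ≈ 237362.6374.
Complete frames: 237362.

237362 frames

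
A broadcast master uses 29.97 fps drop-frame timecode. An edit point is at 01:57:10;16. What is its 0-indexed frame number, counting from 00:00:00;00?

210704

Complete 10-minute blocks: 11, each 17982 frames → 197802.
Remaining 7 whole minutes in the current block: 1800 + 6 × 1798 = 12588 frames.
Within the current minute: 10 × 30 + 16 − 2 = 314 (labels ;00/;01 skipped at this minute). Total = 197802 + 12588 + 314 = 210704.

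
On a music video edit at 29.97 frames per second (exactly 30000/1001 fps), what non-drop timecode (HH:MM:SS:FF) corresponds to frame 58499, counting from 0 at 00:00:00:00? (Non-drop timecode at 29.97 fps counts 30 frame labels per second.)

00:32:29:29

58499 ÷ 30 = 1949 full seconds, remainder 29 frames.
1949 s = 0 h 32 min 29 s.
Timecode: 00:32:29:29.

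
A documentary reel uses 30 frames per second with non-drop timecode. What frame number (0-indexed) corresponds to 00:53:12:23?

frame 95783

Total seconds to the label: (0 × 3600 + 53 × 60 + 12) = 3192.
Frame index = 3192 × 30 + 23 = 95783.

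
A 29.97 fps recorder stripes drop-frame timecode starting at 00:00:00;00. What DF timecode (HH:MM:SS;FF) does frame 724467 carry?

06:42:53;01

Ten DF minutes hold 17982 frames, so frame 724467 lies in block 40 (frames 719280–737261) with 5187 frames into that block.
The block's first minute is 1800 frames and the rest 1798 each; 5187 frames reaches minute 2, so 40 × 18 + 2 × 2 = 724 labels have been skipped so far.
Adding those back, label number 724467 + 724 = 725191 at 30 labels/s is 24173 s + 1 f = 6 h 42 min 53 s frame 1, i.e. 06:42:53;01.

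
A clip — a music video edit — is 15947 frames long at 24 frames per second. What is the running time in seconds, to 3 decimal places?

Running time = 15947 × 1/24 = 15947/24 s ≈ 664.458 s.

664.458 seconds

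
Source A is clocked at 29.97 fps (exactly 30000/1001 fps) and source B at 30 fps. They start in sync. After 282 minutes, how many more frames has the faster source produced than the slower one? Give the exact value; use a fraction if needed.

507600/1001 frames

282 min = 16920 s.
A emits 30000/1001 × 16920 = 507600000/1001 frames; B emits 30 × 16920 = 507600.
Difference = 507600/1001 frames (≈ 507.0929); B is ahead of A.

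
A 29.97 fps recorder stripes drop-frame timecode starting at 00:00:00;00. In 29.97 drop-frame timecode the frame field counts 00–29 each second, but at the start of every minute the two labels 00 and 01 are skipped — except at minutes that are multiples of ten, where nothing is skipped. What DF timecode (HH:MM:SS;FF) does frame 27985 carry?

00:15:33;23

Ten DF minutes hold 17982 frames, so frame 27985 lies in block 1 (frames 17982–35963) with 10003 frames into that block.
The block's first minute is 1800 frames and the rest 1798 each; 10003 frames reaches minute 5, so 1 × 18 + 5 × 2 = 28 labels have been skipped so far.
Adding those back, label number 27985 + 28 = 28013 at 30 labels/s is 933 s + 23 f = 0 h 15 min 33 s frame 23, i.e. 00:15:33;23.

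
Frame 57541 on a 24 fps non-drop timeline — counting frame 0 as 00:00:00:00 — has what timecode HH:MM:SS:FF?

00:39:57:13

57541 ÷ 24 = 2397 full seconds, remainder 13 frames.
2397 s = 0 h 39 min 57 s.
Timecode: 00:39:57:13.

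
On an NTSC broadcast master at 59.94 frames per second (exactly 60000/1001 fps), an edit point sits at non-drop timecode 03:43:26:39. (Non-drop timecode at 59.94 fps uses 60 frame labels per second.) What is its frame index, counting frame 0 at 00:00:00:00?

804399

Total seconds to the label: (3 × 3600 + 43 × 60 + 26) = 13406.
Frame index = 13406 × 60 + 39 = 804399.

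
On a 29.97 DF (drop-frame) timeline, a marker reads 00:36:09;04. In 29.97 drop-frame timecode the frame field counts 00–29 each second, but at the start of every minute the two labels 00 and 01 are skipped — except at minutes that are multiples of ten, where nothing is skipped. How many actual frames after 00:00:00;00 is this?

65008

Complete 10-minute blocks: 3, each 17982 frames → 53946.
Remaining 6 whole minutes in the current block: 1800 + 5 × 1798 = 10790 frames.
Within the current minute: 9 × 30 + 4 − 2 = 272 (labels ;00/;01 skipped at this minute). Total = 53946 + 10790 + 272 = 65008.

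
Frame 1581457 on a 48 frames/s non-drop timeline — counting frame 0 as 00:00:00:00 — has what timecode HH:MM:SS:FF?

09:09:07:01

1581457 ÷ 48 = 32947 full seconds, remainder 1 frame.
32947 s = 9 h 9 min 7 s.
Timecode: 09:09:07:01.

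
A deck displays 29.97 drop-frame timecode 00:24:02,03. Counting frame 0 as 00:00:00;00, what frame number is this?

Complete 10-minute blocks: 2, each 17982 frames → 35964.
Remaining 4 whole minutes in the current block: 1800 + 3 × 1798 = 7194 frames.
Within the current minute: 2 × 30 + 3 − 2 = 61 (labels ;00/;01 skipped at this minute). Total = 35964 + 7194 + 61 = 43219.

43219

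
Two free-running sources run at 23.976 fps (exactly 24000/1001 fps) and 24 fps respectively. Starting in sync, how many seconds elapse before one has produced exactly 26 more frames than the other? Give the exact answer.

13013/12 seconds

The gap grows by |24 − 24000/1001| = 24/1001 frames per second.
Time for a 26-frame gap: 26 ÷ (24/1001) = 13013/12 s.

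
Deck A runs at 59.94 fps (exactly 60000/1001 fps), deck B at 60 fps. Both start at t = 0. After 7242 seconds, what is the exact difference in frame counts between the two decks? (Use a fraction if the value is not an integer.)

434520/1001 frames

A emits 60000/1001 × 7242 = 434520000/1001 frames; B emits 60 × 7242 = 434520.
Difference = 434520/1001 frames (≈ 434.0859); B is ahead of A.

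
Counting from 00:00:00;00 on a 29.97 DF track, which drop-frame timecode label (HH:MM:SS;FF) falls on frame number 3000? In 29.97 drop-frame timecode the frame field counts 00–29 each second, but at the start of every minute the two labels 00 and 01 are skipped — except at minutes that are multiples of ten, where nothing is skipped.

Ten DF minutes hold 17982 frames, so frame 3000 lies in block 0 (frames 0–17981) with 3000 frames into that block.
The block's first minute is 1800 frames and the rest 1798 each; 3000 frames reaches minute 1, so 0 × 18 + 1 × 2 = 2 labels have been skipped so far.
Adding those back, label number 3000 + 2 = 3002 at 30 labels/s is 100 s + 2 f = 0 h 1 min 40 s frame 2, i.e. 00:01:40;02.

00:01:40;02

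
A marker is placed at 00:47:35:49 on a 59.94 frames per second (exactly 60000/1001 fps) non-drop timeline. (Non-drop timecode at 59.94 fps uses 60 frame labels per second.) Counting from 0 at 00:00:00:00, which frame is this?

Total seconds to the label: (0 × 3600 + 47 × 60 + 35) = 2855.
Frame index = 2855 × 60 + 49 = 171349.

frame 171349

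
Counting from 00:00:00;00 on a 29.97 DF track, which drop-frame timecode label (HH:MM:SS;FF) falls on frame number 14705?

00:08:10;21

Each 10-minute DF block holds 10 × 60 × 30 − 9 × 2 = 17982 frames. 14705 ÷ 17982 → 0 full blocks, remainder 14705.
Within the partial block the first minute is 1800 frames and each further minute 1798, so 8 further minute boundaries passed. Total skipped labels = 18 × 0 + 2 × 8 = 16.
Non-drop label index = 14705 + 16 = 14721; at 30 labels/s that is 00:08:10:21, i.e. DF 00:08:10;21.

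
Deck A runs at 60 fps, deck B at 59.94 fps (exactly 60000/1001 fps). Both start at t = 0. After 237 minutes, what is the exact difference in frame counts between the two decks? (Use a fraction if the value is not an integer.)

237 min = 14220 s.
A emits 60 × 14220 = 853200 frames; B emits 60000/1001 × 14220 = 853200000/1001.
Difference = 853200/1001 frames (≈ 852.3477); B is behind A.

853200/1001 frames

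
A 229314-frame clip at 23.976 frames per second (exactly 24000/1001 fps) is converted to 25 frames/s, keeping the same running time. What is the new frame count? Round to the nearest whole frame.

Frames at target rate = 229314 × (25) / (24000/1001) = 38257219/160 ≈ 239107.619.
Nearest whole frame: 239108.

239108 frames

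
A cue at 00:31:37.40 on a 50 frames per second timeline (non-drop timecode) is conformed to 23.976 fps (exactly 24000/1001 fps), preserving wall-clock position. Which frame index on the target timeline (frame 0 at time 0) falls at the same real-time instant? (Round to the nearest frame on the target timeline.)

frame 45502

Source frame index: (0×3600 + 31×60 + 37) × 50 + 40 = 94890.
Real time: 94890 / (50) = 9489/5 s.
Target frame: (9489/5) × (24000/1001) = 45547200/1001 ≈ 45501.698 → 45502.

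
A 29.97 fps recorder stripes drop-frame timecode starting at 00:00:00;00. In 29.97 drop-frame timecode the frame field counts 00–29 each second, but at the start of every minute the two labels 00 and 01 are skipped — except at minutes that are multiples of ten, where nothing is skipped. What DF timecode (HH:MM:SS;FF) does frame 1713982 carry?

Ten DF minutes hold 17982 frames, so frame 1713982 lies in block 95 (frames 1708290–1726271) with 5692 frames into that block.
The block's first minute is 1800 frames and the rest 1798 each; 5692 frames reaches minute 3, so 95 × 18 + 3 × 2 = 1716 labels have been skipped so far.
Adding those back, label number 1713982 + 1716 = 1715698 at 30 labels/s is 57189 s + 28 f = 15 h 53 min 9 s frame 28, i.e. 15:53:09;28.

15:53:09;28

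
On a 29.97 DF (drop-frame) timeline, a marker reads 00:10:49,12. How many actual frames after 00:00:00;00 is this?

Complete 10-minute blocks: 1, each 17982 frames → 17982.
Remaining 0 whole minutes in the current block: 0 frames.
Within the current minute: 49 × 30 + 12 = 1482. Total = 17982 + 0 + 1482 = 19464.

19464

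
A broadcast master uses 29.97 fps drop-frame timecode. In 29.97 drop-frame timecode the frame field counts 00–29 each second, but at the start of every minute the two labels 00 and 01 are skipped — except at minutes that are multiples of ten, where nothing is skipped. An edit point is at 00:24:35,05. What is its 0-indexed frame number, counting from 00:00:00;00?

As if non-drop at 30 labels/s: (0 × 3600 + 24 × 60 + 35) × 30 + 5 = 44255.
Minute boundaries passed: 24; those not divisible by 10: 24 − 2 = 22; dropped labels = 2 × 22 = 44.
Actual frame index = 44255 − 44 = 44211.

44211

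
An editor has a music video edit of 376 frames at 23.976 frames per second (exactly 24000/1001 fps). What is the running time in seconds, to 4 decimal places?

Running time = 376 × 1001/24000 = 47047/3000 s ≈ 15.6823 s.

15.6823 seconds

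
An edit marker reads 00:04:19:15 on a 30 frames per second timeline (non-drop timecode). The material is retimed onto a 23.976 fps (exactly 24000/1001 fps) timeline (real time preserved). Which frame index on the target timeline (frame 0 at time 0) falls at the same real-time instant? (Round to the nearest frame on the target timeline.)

Source frame index: (0×3600 + 4×60 + 19) × 30 + 15 = 7785.
Real time: 7785 / (30) = 519/2 s.
Target frame: (519/2) × (24000/1001) = 6228000/1001 ≈ 6221.778 → 6222.

frame 6222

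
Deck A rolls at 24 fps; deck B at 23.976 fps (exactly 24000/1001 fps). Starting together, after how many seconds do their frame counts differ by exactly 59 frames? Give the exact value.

The gap grows by |24000/1001 − 24| = 24/1001 frames per second.
Time for a 59-frame gap: 59 ÷ (24/1001) = 59059/24 s.

59059/24 seconds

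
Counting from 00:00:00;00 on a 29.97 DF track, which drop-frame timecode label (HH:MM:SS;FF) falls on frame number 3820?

Each 10-minute DF block holds 10 × 60 × 30 − 9 × 2 = 17982 frames. 3820 ÷ 17982 → 0 full blocks, remainder 3820.
Within the partial block the first minute is 1800 frames and each further minute 1798, so 2 further minute boundaries passed. Total skipped labels = 18 × 0 + 2 × 2 = 4.
Non-drop label index = 3820 + 4 = 3824; at 30 labels/s that is 00:02:07:14, i.e. DF 00:02:07;14.

00:02:07;14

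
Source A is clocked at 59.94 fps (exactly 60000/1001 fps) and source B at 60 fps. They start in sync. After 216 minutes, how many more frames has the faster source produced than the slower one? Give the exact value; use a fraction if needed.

216 min = 12960 s.
A emits 60000/1001 × 12960 = 777600000/1001 frames; B emits 60 × 12960 = 777600.
Difference = 777600/1001 frames (≈ 776.8232); B is ahead of A.

777600/1001 frames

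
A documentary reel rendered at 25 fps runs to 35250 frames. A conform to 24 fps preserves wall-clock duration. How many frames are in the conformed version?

33840 frames

Target frames = source frames × (target rate / source rate) = 35250 × (24)/(25) = 35250 × 24/25 = 33840.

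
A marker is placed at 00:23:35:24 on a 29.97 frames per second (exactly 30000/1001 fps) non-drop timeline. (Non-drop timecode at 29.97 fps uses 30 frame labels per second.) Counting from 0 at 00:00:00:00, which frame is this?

Total seconds to the label: (0 × 3600 + 23 × 60 + 35) = 1415.
Frame index = 1415 × 30 + 24 = 42474.

frame 42474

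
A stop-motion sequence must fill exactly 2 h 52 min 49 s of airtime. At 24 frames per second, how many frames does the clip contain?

248856 frames

2 h 52 min 49 s = 10369 s.
Frames = 10369 × 24 = 248856.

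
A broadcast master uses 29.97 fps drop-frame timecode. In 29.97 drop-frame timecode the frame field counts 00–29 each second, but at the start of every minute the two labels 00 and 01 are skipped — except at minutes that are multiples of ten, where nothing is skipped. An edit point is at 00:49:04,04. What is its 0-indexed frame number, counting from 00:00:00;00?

88234

As if non-drop at 30 labels/s: (0 × 3600 + 49 × 60 + 4) × 30 + 4 = 88324.
Minute boundaries passed: 49; those not divisible by 10: 49 − 4 = 45; dropped labels = 2 × 45 = 90.
Actual frame index = 88324 − 90 = 88234.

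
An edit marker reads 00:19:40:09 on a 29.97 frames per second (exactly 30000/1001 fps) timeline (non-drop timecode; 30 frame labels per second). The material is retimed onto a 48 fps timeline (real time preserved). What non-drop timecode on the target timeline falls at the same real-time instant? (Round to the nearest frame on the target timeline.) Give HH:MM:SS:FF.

00:19:41:23

Source frame index: (0×3600 + 19×60 + 40) × 30 + 9 = 35409.
Real time: 35409 / (30000/1001) = 11814803/10000 s.
Target frame: (11814803/10000) × (48) = 35444409/625 ≈ 56711.054 → 56711.
At 48 labels/s: frame 56711 → 00:19:41:23.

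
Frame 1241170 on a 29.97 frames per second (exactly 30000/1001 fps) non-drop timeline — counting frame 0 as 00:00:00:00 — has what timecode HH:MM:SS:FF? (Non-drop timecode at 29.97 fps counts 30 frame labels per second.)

11:29:32:10

1241170 ÷ 30 = 41372 full seconds, remainder 10 frames.
41372 s = 11 h 29 min 32 s.
Timecode: 11:29:32:10.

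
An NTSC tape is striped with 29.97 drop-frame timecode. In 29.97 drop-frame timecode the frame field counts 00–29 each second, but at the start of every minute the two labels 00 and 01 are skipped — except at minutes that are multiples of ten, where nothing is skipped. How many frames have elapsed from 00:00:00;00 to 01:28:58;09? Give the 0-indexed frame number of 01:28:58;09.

As if non-drop at 30 labels/s: (1 × 3600 + 28 × 60 + 58) × 30 + 9 = 160149.
Minute boundaries passed: 88; those not divisible by 10: 88 − 8 = 80; dropped labels = 2 × 80 = 160.
Actual frame index = 160149 − 160 = 159989.

159989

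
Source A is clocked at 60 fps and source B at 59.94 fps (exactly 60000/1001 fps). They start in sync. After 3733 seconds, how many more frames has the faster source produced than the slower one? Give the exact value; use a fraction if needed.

223980/1001 frames

A emits 60 × 3733 = 223980 frames; B emits 60000/1001 × 3733 = 223980000/1001.
Difference = 223980/1001 frames (≈ 223.7562); B is behind A.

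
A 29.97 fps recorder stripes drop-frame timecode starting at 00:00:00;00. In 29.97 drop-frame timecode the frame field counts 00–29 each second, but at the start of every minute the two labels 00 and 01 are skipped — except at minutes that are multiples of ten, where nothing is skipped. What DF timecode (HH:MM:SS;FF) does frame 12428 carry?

00:06:54;20

Each 10-minute DF block holds 10 × 60 × 30 − 9 × 2 = 17982 frames. 12428 ÷ 17982 → 0 full blocks, remainder 12428.
Within the partial block the first minute is 1800 frames and each further minute 1798, so 6 further minute boundaries passed. Total skipped labels = 18 × 0 + 2 × 6 = 12.
Non-drop label index = 12428 + 12 = 12440; at 30 labels/s that is 00:06:54:20, i.e. DF 00:06:54;20.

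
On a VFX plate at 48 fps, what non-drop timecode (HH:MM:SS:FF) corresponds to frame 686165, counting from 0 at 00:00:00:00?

686165 ÷ 48 = 14295 full seconds, remainder 5 frames.
14295 s = 3 h 58 min 15 s.
Timecode: 03:58:15:05.

03:58:15:05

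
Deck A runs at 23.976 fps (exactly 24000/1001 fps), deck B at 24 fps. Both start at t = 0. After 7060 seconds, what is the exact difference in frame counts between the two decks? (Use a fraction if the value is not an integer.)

A emits 24000/1001 × 7060 = 169440000/1001 frames; B emits 24 × 7060 = 169440.
Difference = 169440/1001 frames (≈ 169.2707); B is ahead of A.

169440/1001 frames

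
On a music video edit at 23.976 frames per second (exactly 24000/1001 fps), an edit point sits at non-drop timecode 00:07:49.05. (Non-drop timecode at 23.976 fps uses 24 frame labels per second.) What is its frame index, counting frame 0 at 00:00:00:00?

Total seconds to the label: (0 × 3600 + 7 × 60 + 49) = 469.
Frame index = 469 × 24 + 5 = 11261.

frame 11261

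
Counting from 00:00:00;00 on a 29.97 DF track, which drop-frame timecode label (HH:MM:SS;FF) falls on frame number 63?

00:00:02;03

Ten DF minutes hold 17982 frames, so frame 63 lies in block 0 (frames 0–17981) with 63 frames into that block.
The block's first minute is 1800 frames and the rest 1798 each; 63 frames reaches minute 0, so 0 × 18 + 0 × 2 = 0 labels have been skipped so far.
Adding those back, label number 63 + 0 = 63 at 30 labels/s is 2 s + 3 f = 0 h 0 min 2 s frame 3, i.e. 00:00:02;03.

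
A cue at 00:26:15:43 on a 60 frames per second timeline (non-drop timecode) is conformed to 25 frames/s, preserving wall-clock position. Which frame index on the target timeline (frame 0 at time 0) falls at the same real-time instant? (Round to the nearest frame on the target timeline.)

Source frame index: (0×3600 + 26×60 + 15) × 60 + 43 = 94543.
Real time: 94543 / (60) = 94543/60 s.
Target frame: (94543/60) × (25) = 472715/12 ≈ 39392.917 → 39393.

frame 39393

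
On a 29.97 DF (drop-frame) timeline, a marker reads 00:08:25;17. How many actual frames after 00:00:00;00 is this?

As if non-drop at 30 labels/s: (0 × 3600 + 8 × 60 + 25) × 30 + 17 = 15167.
Minute boundaries passed: 8; those not divisible by 10: 8 − 0 = 8; dropped labels = 2 × 8 = 16.
Actual frame index = 15167 − 16 = 15151.

15151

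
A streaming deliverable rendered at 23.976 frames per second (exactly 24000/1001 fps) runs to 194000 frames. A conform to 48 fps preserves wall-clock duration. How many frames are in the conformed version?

Target frames = source frames × (target rate / source rate) = 194000 × (48)/(24000/1001) = 194000 × 1001/500 = 388388.

388388 frames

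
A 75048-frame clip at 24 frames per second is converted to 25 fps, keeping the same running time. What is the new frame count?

Target frames = source frames × (target rate / source rate) = 75048 × (25)/(24) = 75048 × 25/24 = 78175.

78175 frames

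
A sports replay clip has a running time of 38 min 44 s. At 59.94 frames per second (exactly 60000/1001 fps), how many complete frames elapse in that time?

38 min 44 s = 2324 s.
Frames = 2324 × 60000/1001 = 19920000/143 ≈ 139300.6993.
Complete frames: 139300.

139300 frames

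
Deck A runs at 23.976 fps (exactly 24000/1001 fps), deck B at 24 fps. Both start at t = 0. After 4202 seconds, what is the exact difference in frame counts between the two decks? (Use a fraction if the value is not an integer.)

A emits 24000/1001 × 4202 = 9168000/91 frames; B emits 24 × 4202 = 100848.
Difference = 9168/91 frames (≈ 100.7473); B is ahead of A.

9168/91 frames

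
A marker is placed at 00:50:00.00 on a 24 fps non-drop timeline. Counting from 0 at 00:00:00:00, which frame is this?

frame 72000

Total seconds to the label: (0 × 3600 + 50 × 60 + 0) = 3000.
Frame index = 3000 × 24 + 0 = 72000.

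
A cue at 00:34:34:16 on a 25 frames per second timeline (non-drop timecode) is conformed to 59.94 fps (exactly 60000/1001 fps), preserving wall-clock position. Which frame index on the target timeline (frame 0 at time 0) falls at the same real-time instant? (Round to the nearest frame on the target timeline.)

Source frame index: (0×3600 + 34×60 + 34) × 25 + 16 = 51866.
Real time: 51866 / (25) = 51866/25 s.
Target frame: (51866/25) × (60000/1001) = 124478400/1001 ≈ 124354.046 → 124354.

frame 124354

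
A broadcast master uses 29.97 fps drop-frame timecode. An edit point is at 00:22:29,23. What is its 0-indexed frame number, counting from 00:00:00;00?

As if non-drop at 30 labels/s: (0 × 3600 + 22 × 60 + 29) × 30 + 23 = 40493.
Minute boundaries passed: 22; those not divisible by 10: 22 − 2 = 20; dropped labels = 2 × 20 = 40.
Actual frame index = 40493 − 40 = 40453.

40453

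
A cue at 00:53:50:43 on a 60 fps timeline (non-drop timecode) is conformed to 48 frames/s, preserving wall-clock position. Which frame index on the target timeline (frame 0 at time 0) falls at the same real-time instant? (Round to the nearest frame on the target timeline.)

frame 155074

Source frame index: (0×3600 + 53×60 + 50) × 60 + 43 = 193843.
Real time: 193843 / (60) = 193843/60 s.
Target frame: (193843/60) × (48) = 775372/5 ≈ 155074.400 → 155074.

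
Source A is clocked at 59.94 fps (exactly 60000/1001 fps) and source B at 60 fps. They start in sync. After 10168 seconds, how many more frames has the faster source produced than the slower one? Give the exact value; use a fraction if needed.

A emits 60000/1001 × 10168 = 610080000/1001 frames; B emits 60 × 10168 = 610080.
Difference = 610080/1001 frames (≈ 609.4705); B is ahead of A.

610080/1001 frames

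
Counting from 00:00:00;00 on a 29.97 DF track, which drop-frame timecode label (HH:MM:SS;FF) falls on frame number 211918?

Each 10-minute DF block holds 10 × 60 × 30 − 9 × 2 = 17982 frames. 211918 ÷ 17982 → 11 full blocks, remainder 14116.
Within the partial block the first minute is 1800 frames and each further minute 1798, so 7 further minute boundaries passed. Total skipped labels = 18 × 11 + 2 × 7 = 212.
Non-drop label index = 211918 + 212 = 212130; at 30 labels/s that is 01:57:51:00, i.e. DF 01:57:51;00.

01:57:51;00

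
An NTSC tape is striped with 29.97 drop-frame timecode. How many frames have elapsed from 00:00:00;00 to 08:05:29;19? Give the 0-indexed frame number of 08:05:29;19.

873015

As if non-drop at 30 labels/s: (8 × 3600 + 5 × 60 + 29) × 30 + 19 = 873889.
Minute boundaries passed: 485; those not divisible by 10: 485 − 48 = 437; dropped labels = 2 × 437 = 874.
Actual frame index = 873889 − 874 = 873015.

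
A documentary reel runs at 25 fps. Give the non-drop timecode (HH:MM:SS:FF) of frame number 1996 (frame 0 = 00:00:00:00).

00:01:19:21

1996 ÷ 25 = 79 full seconds, remainder 21 frames.
79 s = 0 h 1 min 19 s.
Timecode: 00:01:19:21.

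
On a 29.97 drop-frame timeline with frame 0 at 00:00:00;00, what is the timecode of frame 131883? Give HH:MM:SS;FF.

01:13:20;15

Each 10-minute DF block holds 10 × 60 × 30 − 9 × 2 = 17982 frames. 131883 ÷ 17982 → 7 full blocks, remainder 6009.
Within the partial block the first minute is 1800 frames and each further minute 1798, so 3 further minute boundaries passed. Total skipped labels = 18 × 7 + 2 × 3 = 132.
Non-drop label index = 131883 + 132 = 132015; at 30 labels/s that is 01:13:20:15, i.e. DF 01:13:20;15.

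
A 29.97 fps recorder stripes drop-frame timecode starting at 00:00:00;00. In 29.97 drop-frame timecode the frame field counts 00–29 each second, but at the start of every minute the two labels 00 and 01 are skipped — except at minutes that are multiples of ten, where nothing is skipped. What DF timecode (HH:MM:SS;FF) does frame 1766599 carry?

16:22:25;17

Each 10-minute DF block holds 10 × 60 × 30 − 9 × 2 = 17982 frames. 1766599 ÷ 17982 → 98 full blocks, remainder 4363.
Within the partial block the first minute is 1800 frames and each further minute 1798, so 2 further minute boundaries passed. Total skipped labels = 18 × 98 + 2 × 2 = 1768.
Non-drop label index = 1766599 + 1768 = 1768367; at 30 labels/s that is 16:22:25:17, i.e. DF 16:22:25;17.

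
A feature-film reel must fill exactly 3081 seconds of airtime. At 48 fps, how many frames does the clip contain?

147888 frames

Frames = 3081 × 48 = 147888.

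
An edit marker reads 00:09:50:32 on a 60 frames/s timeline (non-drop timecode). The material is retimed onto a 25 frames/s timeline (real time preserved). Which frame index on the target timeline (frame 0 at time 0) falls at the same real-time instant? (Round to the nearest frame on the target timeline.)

Source frame index: (0×3600 + 9×60 + 50) × 60 + 32 = 35432.
Real time: 35432 / (60) = 8858/15 s.
Target frame: (8858/15) × (25) = 44290/3 ≈ 14763.333 → 14763.

frame 14763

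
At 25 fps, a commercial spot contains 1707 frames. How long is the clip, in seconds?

Running time = 1707 / (25) = 68.28 s.

68.28 seconds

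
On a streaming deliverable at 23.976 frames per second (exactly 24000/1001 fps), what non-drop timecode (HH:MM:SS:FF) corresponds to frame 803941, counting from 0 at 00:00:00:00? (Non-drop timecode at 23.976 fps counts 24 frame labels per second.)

803941 ÷ 24 = 33497 full seconds, remainder 13 frames.
33497 s = 9 h 18 min 17 s.
Timecode: 09:18:17:13.

09:18:17:13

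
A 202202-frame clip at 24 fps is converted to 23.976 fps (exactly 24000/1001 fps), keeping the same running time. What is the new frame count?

Target frames = source frames × (target rate / source rate) = 202202 × (24000/1001)/(24) = 202202 × 1000/1001 = 202000.

202000 frames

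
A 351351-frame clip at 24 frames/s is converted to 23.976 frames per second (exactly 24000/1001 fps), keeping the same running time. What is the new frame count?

351000 frames

Target frames = source frames × (target rate / source rate) = 351351 × (24000/1001)/(24) = 351351 × 1000/1001 = 351000.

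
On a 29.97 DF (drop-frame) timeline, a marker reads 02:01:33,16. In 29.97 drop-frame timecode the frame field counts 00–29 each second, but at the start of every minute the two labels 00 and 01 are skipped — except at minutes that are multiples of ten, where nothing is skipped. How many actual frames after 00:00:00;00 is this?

Complete 10-minute blocks: 12, each 17982 frames → 215784.
Remaining 1 whole minute in the current block: 1800 + 0 × 1798 = 1800 frames.
Within the current minute: 33 × 30 + 16 − 2 = 1004 (labels ;00/;01 skipped at this minute). Total = 215784 + 1800 + 1004 = 218588.

218588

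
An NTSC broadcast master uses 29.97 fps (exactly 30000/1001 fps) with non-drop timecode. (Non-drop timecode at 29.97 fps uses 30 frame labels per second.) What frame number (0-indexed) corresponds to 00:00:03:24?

frame 114

Total seconds to the label: (0 × 3600 + 0 × 60 + 3) = 3.
Frame index = 3 × 30 + 24 = 114.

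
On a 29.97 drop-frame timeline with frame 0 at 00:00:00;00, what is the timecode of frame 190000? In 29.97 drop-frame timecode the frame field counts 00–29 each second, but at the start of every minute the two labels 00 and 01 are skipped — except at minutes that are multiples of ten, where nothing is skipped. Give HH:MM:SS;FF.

Each 10-minute DF block holds 10 × 60 × 30 − 9 × 2 = 17982 frames. 190000 ÷ 17982 → 10 full blocks, remainder 10180.
Within the partial block the first minute is 1800 frames and each further minute 1798, so 5 further minute boundaries passed. Total skipped labels = 18 × 10 + 2 × 5 = 190.
Non-drop label index = 190000 + 190 = 190190; at 30 labels/s that is 01:45:39:20, i.e. DF 01:45:39;20.

01:45:39;20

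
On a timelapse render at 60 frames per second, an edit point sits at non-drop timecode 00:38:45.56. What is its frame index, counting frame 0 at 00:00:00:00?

Total seconds to the label: (0 × 3600 + 38 × 60 + 45) = 2325.
Frame index = 2325 × 60 + 56 = 139556.

frame 139556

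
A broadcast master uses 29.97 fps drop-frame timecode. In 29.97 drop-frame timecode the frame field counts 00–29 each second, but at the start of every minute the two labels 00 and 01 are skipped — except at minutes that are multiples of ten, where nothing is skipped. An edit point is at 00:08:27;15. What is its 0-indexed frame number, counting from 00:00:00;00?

As if non-drop at 30 labels/s: (0 × 3600 + 8 × 60 + 27) × 30 + 15 = 15225.
Minute boundaries passed: 8; those not divisible by 10: 8 − 0 = 8; dropped labels = 2 × 8 = 16.
Actual frame index = 15225 − 16 = 15209.

15209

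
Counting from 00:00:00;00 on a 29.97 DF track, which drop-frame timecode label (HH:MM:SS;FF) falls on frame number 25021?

00:13:54;25

Each 10-minute DF block holds 10 × 60 × 30 − 9 × 2 = 17982 frames. 25021 ÷ 17982 → 1 full block, remainder 7039.
Within the partial block the first minute is 1800 frames and each further minute 1798, so 3 further minute boundaries passed. Total skipped labels = 18 × 1 + 2 × 3 = 24.
Non-drop label index = 25021 + 24 = 25045; at 30 labels/s that is 00:13:54:25, i.e. DF 00:13:54;25.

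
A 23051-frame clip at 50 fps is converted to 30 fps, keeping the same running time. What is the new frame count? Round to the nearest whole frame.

13831 frames

Frames at target rate = 23051 × (30) / (50) = 69153/5 ≈ 13830.600.
Nearest whole frame: 13831.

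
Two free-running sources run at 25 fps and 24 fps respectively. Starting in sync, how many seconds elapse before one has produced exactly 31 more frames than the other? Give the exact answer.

The gap grows by |24 − 25| = 1 frame per second.
Time for a 31-frame gap: 31 ÷ (1) = 31 s.

31 seconds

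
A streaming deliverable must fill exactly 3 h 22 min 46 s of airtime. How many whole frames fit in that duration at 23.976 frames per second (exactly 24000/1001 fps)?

291692 frames

3 h 22 min 46 s = 12166 s.
Frames = 12166 × 24000/1001 = 3792000/13 ≈ 291692.3077.
Complete frames: 291692.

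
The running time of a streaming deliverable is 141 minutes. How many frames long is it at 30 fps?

141 min = 8460 s.
Frames = 8460 × 30 = 253800.

253800 frames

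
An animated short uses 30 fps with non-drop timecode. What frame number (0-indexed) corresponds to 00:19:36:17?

Total seconds to the label: (0 × 3600 + 19 × 60 + 36) = 1176.
Frame index = 1176 × 30 + 17 = 35297.

frame 35297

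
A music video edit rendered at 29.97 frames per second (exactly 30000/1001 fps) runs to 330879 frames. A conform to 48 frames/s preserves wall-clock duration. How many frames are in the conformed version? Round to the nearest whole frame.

Frames at target rate = 330879 × (48) / (30000/1001) = 331209879/625 ≈ 529935.806.
Nearest whole frame: 529936.

529936 frames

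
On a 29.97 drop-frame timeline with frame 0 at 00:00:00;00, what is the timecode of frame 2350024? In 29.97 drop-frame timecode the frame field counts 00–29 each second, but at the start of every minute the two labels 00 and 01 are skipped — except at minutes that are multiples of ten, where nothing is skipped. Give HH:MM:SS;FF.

21:46:52;16

Each 10-minute DF block holds 10 × 60 × 30 − 9 × 2 = 17982 frames. 2350024 ÷ 17982 → 130 full blocks, remainder 12364.
Within the partial block the first minute is 1800 frames and each further minute 1798, so 6 further minute boundaries passed. Total skipped labels = 18 × 130 + 2 × 6 = 2352.
Non-drop label index = 2350024 + 2352 = 2352376; at 30 labels/s that is 21:46:52:16, i.e. DF 21:46:52;16.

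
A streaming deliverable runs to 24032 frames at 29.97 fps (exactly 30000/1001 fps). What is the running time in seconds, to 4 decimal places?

Running time = 24032 × 1001/30000 = 1503502/1875 s ≈ 801.8677 s.

801.8677 seconds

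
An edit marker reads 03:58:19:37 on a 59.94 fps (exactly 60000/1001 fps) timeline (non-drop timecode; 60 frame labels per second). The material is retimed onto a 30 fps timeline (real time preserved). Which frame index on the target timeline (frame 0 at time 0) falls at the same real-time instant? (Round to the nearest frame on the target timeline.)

Source frame index: (3×3600 + 58×60 + 19) × 60 + 37 = 857977.
Real time: 857977 / (60000/1001) = 858834977/60000 s.
Target frame: (858834977/60000) × (30) = 858834977/2000 ≈ 429417.488 → 429417.

frame 429417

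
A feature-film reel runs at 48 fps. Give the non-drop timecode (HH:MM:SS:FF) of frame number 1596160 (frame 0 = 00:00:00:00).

09:14:13:16

1596160 ÷ 48 = 33253 full seconds, remainder 16 frames.
33253 s = 9 h 14 min 13 s.
Timecode: 09:14:13:16.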